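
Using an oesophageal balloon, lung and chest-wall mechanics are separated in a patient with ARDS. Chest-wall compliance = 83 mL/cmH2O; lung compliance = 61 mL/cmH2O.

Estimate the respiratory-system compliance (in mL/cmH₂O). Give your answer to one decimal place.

Lung and chest wall are elastances in series: 1/Crs = 1/CL + 1/Ccw.
1/Crs = 1/61 + 1/83 = 0.02844.
Crs = 35.162 mL/cmH2O.

35.2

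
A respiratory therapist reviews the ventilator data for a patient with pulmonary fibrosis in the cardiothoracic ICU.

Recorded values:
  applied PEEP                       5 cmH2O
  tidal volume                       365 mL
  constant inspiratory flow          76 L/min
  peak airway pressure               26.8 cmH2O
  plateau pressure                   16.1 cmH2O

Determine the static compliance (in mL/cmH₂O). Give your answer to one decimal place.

32.9

Cstat = Vt / (Pplat − PEEP) = 365 / (16.1 − 5) = 365 / 11.1 = 32.883 mL/cmH2O.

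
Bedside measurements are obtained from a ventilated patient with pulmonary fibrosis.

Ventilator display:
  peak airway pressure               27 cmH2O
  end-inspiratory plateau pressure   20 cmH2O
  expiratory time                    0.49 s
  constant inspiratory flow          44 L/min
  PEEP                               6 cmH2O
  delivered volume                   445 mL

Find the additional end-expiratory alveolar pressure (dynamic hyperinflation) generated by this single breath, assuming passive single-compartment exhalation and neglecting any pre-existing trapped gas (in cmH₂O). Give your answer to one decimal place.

Flow: 44 L/min ÷ 60 = 0.7333 L/s.
R = (PIP − Pplat)/V̇ = (27 − 20) / 0.7333 = 7.0/0.7333 = 9.546 cmH2O·s/L.
C = Vt/(Pplat − PEEP) = 445.0 / (20 − 6) = 445.0/14.0 = 31.786 mL/cmH2O.
τ = R × C = 9.546 × 0.03179 L/cmH2O = 0.3035 s.
Fraction remaining = e^(−Te/τ) = e^(−0.49/0.3035) = 0.199; trapped volume = 445.0 × 0.199 = 88.555 mL.
Additional alveolar pressure from trapping ≈ V_trapped / C = 88.555 / 31.786 = 2.786 cmH2O.

2.8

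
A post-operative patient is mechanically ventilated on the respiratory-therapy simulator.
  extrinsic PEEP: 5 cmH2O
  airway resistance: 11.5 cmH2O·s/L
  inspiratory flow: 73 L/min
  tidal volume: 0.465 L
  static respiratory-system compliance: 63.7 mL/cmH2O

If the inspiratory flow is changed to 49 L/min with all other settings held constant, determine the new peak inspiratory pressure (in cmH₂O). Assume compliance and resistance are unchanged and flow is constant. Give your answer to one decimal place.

Flow: 73 L/min ÷ 60 = 1.2167 L/s.
New flow: 49 L/min ÷ 60 = 0.8167 L/s.
PIP = Vt/C + R·V̇ + PEEP (constant-flow equation of motion).
Only the resistive term changes: ΔPIP = R × ΔV̇ = 11.5 × (0.8167 − 1.2167) = 11.5 × -0.4 = -4.6 cmH2O.
Original PIP = 465/63.7 + 11.5×1.2167 + 5 = 26.292 cmH2O; new PIP = 26.292 + (-4.6) = 21.692 cmH2O.

21.7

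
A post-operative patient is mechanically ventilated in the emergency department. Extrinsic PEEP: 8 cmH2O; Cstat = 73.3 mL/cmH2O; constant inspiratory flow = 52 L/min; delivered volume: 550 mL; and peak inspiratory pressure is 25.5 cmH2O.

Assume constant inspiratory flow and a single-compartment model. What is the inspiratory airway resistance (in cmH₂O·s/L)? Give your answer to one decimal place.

Flow: 52 L/min ÷ 60 = 0.8667 L/s.
Equation of motion (constant flow): PIP = Vt/C + R·V̇ + PEEP.
R·V̇ = PIP − Vt/C − PEEP = 25.5 − 550/73.3 − 8 = 25.5 − 7.503 − 8 = 9.997 cmH2O.
R = 9.997 / 0.8667 = 11.535 cmH2O·s/L.

11.5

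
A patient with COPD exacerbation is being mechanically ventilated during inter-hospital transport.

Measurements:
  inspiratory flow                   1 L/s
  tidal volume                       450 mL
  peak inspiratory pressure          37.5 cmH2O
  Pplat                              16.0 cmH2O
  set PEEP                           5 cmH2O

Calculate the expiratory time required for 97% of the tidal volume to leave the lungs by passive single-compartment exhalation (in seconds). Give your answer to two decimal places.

3.08

R = (PIP − Pplat)/V̇ = (37.5 − 16.0) / 1 = 21.5/1 = 21.5 cmH2O·s/L.
C = Vt/(Pplat − PEEP) = 450.0 / (16.0 − 5) = 450.0/11.0 = 40.909 mL/cmH2O.
τ = R × C = 21.5 × 0.04091 L/cmH2O = 0.8796 s.
t = −τ·ln(1 − 0.97) = −0.8796·ln(0.03) = 3.084 s.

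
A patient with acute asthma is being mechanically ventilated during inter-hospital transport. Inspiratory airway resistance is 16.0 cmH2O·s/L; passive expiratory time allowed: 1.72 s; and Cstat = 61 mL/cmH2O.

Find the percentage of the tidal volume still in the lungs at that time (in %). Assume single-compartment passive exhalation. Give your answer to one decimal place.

τ = R × C = 16.0 × 61 mL/cmH2O = 16.0 × 0.061 L/cmH2O = 0.976 s.
Passive exhalation: V(t)/V₀ = e^(−t/τ) = e^(−1.72/0.976) = 0.1717.
Fraction remaining = 0.1717 → 17.17%.

17.2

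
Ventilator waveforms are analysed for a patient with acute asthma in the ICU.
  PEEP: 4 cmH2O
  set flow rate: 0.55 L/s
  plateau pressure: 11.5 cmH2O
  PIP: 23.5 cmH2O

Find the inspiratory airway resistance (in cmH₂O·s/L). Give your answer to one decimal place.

Raw = (PIP − Pplat) / flow = (23.5 − 11.5) / 0.55 = 12.0 / 0.55 = 21.818 cmH2O·s/L.

21.8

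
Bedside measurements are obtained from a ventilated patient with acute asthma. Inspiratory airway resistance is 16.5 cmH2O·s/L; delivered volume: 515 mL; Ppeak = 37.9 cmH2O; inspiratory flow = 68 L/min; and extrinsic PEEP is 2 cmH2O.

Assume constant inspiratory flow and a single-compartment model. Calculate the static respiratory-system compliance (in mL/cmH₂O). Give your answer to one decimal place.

Flow: 68 L/min ÷ 60 = 1.1333 L/s.
Equation of motion (constant flow): PIP = Vt/C + R·V̇ + PEEP.
Vt/C = PIP − R·V̇ − PEEP = 37.9 − 16.5×1.1333 − 2 = 37.9 − 18.699 − 2 = 17.201 cmH2O.
C = Vt / 17.201 = 515 / 17.201 = 29.94 mL/cmH2O.

29.9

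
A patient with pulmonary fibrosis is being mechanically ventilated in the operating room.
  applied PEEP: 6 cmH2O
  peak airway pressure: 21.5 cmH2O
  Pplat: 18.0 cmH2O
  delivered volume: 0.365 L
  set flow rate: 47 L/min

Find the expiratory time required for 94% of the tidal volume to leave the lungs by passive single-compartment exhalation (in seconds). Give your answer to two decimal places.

0.38

Flow: 47 L/min ÷ 60 = 0.7833 L/s.
R = (PIP − Pplat)/V̇ = (21.5 − 18.0) / 0.7833 = 3.5/0.7833 = 4.468 cmH2O·s/L.
C = Vt/(Pplat − PEEP) = 365.0 / (18.0 − 6) = 365.0/12.0 = 30.417 mL/cmH2O.
τ = R × C = 4.468 × 0.03042 L/cmH2O = 0.1359 s.
t = −τ·ln(1 − 0.94) = −0.1359·ln(0.06) = 0.3823 s.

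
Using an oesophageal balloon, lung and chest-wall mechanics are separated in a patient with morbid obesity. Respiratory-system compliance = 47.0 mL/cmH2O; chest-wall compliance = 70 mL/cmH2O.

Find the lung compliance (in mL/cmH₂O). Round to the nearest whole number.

143

1/CL = 1/Crs − 1/Ccw.
1/CL = 1/47.0 − 1/70 = 0.006991.
CL = 143.04 mL/cmH2O.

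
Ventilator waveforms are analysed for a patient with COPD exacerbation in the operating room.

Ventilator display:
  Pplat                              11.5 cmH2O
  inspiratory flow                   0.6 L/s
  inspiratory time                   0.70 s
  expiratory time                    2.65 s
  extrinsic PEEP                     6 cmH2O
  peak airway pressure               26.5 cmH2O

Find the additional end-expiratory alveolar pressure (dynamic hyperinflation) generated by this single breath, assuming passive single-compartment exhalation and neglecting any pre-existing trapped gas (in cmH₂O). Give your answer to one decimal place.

1.4

Vt = flow × Ti = 0.6 L/s × 0.70 s × 1000 mL/L = 420.0 mL.
R = (PIP − Pplat)/V̇ = (26.5 − 11.5) / 0.6 = 15.0/0.6 = 25.0 cmH2O·s/L.
C = Vt/(Pplat − PEEP) = 420.0 / (11.5 − 6) = 420.0/5.5 = 76.364 mL/cmH2O.
τ = R × C = 25.0 × 0.07636 L/cmH2O = 1.909 s.
Fraction remaining = e^(−Te/τ) = e^(−2.65/1.909) = 0.2495; trapped volume = 420.0 × 0.2495 = 104.79 mL.
Additional alveolar pressure from trapping ≈ V_trapped / C = 104.79 / 76.364 = 1.372 cmH2O.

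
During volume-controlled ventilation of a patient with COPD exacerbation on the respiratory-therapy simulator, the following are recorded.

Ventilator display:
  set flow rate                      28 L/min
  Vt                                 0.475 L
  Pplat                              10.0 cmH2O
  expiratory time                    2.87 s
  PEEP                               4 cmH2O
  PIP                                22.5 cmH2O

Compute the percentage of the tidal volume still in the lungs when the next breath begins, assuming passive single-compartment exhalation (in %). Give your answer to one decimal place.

25.8

Flow: 28 L/min ÷ 60 = 0.4667 L/s.
R = (PIP − Pplat)/V̇ = (22.5 − 10.0) / 0.4667 = 12.5/0.4667 = 26.784 cmH2O·s/L.
C = Vt/(Pplat − PEEP) = 475.0 / (10.0 − 4) = 475.0/6.0 = 79.167 mL/cmH2O.
τ = R × C = 26.784 × 0.07917 L/cmH2O = 2.12 s.
Fraction remaining at end-expiration = e^(−Te/τ) = e^(−2.87/2.12) = 0.2583 → 25.83%.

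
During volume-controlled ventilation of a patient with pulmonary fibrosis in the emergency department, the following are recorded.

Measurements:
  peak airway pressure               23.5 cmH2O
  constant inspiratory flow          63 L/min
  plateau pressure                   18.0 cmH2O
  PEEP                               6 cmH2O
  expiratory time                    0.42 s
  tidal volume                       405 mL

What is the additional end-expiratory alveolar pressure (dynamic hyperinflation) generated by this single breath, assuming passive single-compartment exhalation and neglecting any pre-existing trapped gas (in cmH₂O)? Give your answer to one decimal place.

1.1

Flow: 63 L/min ÷ 60 = 1.05 L/s.
R = (PIP − Pplat)/V̇ = (23.5 − 18.0) / 1.05 = 5.5/1.05 = 5.238 cmH2O·s/L.
C = Vt/(Pplat − PEEP) = 405.0 / (18.0 − 6) = 405.0/12.0 = 33.75 mL/cmH2O.
τ = R × C = 5.238 × 0.03375 L/cmH2O = 0.1768 s.
Fraction remaining = e^(−Te/τ) = e^(−0.42/0.1768) = 0.09296; trapped volume = 405.0 × 0.09296 = 37.649 mL.
Additional alveolar pressure from trapping ≈ V_trapped / C = 37.649 / 33.75 = 1.116 cmH2O.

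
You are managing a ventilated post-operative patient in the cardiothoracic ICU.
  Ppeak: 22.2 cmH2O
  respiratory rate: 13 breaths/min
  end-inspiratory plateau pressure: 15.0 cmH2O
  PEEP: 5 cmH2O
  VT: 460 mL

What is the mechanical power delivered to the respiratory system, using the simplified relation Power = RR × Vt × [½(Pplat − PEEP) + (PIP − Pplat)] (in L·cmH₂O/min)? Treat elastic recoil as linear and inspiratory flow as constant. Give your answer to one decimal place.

73.0

Per-breath work = Vt × [½(Pplat−PEEP) + (PIP−Pplat)] = 0.460 × [0.5×10.0 + 7.2] = 0.460 × 12.2 = 5.612 L·cmH2O.
Power = 13 × 5.612 = 72.956 L·cmH2O/min.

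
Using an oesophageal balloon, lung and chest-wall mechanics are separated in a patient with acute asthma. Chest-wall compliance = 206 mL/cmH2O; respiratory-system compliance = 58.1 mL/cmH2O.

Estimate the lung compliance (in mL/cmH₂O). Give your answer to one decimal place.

80.9

1/CL = 1/Crs − 1/Ccw.
1/CL = 1/58.1 − 1/206 = 0.01236.
CL = 80.906 mL/cmH2O.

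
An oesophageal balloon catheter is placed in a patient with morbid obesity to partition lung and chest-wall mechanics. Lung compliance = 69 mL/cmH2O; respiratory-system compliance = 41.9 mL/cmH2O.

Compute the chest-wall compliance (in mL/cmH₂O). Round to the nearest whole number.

1/Ccw = 1/Crs − 1/CL.
1/Ccw = 1/41.9 − 1/69 = 0.009374.
Ccw = 106.68 mL/cmH2O.

107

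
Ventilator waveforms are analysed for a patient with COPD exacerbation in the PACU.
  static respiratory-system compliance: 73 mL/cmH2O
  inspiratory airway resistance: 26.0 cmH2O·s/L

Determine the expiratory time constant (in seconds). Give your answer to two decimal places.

τ = R × C = 26.0 × 73 mL/cmH2O = 26.0 × 0.073 L/cmH2O = 1.898 s.

1.90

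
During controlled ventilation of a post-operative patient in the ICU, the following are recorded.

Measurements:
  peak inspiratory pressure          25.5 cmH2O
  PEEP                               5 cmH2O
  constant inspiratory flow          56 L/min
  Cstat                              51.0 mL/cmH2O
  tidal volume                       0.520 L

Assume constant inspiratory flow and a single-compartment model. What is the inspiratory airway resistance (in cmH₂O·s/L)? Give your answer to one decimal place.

Flow: 56 L/min ÷ 60 = 0.9333 L/s.
Equation of motion (constant flow): PIP = Vt/C + R·V̇ + PEEP.
R·V̇ = PIP − Vt/C − PEEP = 25.5 − 520/51.0 − 5 = 25.5 − 10.196 − 5 = 10.304 cmH2O.
R = 10.304 / 0.9333 = 11.04 cmH2O·s/L.

11.0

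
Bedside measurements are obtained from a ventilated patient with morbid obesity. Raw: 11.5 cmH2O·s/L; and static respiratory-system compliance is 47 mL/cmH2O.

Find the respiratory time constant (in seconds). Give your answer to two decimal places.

0.54

τ = R × C = 11.5 × 47 mL/cmH2O = 11.5 × 0.047 L/cmH2O = 0.5405 s.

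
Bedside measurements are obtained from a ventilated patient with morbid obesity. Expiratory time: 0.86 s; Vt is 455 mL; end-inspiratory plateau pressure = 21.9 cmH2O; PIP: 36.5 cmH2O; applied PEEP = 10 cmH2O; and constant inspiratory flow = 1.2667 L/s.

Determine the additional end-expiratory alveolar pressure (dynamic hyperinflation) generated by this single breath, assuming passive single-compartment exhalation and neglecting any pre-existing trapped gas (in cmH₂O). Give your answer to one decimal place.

R = (PIP − Pplat)/V̇ = (36.5 − 21.9) / 1.2667 = 14.6/1.2667 = 11.526 cmH2O·s/L.
C = Vt/(Pplat − PEEP) = 455.0 / (21.9 − 10) = 455.0/11.9 = 38.235 mL/cmH2O.
τ = R × C = 11.526 × 0.03824 L/cmH2O = 0.4408 s.
Fraction remaining = e^(−Te/τ) = e^(−0.86/0.4408) = 0.1421; trapped volume = 455.0 × 0.1421 = 64.656 mL.
Additional alveolar pressure from trapping ≈ V_trapped / C = 64.656 / 38.235 = 1.691 cmH2O.

1.7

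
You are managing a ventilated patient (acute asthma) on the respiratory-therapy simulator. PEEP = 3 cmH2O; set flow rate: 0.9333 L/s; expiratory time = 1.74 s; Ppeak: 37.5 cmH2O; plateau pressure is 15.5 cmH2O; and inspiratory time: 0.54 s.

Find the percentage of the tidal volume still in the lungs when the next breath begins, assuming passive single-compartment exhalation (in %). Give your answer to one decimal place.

16.0

Vt = flow × Ti = 0.9333 L/s × 0.54 s × 1000 mL/L = 503.98 mL.
R = (PIP − Pplat)/V̇ = (37.5 − 15.5) / 0.9333 = 22.0/0.9333 = 23.572 cmH2O·s/L.
C = Vt/(Pplat − PEEP) = 503.98 / (15.5 − 3) = 503.98/12.5 = 40.318 mL/cmH2O.
τ = R × C = 23.572 × 0.04032 L/cmH2O = 0.9504 s.
Fraction remaining at end-expiration = e^(−Te/τ) = e^(−1.74/0.9504) = 0.1603 → 16.03%.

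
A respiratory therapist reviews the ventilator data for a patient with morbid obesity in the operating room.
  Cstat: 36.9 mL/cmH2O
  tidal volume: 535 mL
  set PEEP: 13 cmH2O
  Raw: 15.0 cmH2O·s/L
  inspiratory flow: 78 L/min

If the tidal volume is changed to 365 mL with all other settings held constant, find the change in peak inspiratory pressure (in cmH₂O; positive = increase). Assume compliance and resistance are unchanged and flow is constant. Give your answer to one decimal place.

PIP = Vt/C + R·V̇ + PEEP (constant-flow equation of motion).
Only the elastic term changes: ΔPIP = ΔVt / C = (365 − 535) / 36.9 = -4.607 cmH2O.

-4.6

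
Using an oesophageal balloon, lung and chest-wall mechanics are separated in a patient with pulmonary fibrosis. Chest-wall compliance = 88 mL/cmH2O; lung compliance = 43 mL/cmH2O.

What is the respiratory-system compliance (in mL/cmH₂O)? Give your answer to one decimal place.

28.9

Lung and chest wall are elastances in series: 1/Crs = 1/CL + 1/Ccw.
1/Crs = 1/43 + 1/88 = 0.03462.
Crs = 28.885 mL/cmH2O.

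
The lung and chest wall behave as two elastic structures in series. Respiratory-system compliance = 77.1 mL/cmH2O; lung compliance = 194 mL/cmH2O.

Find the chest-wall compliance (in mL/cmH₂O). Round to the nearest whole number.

1/Ccw = 1/Crs − 1/CL.
1/Ccw = 1/77.1 − 1/194 = 0.007816.
Ccw = 127.94 mL/cmH2O.

128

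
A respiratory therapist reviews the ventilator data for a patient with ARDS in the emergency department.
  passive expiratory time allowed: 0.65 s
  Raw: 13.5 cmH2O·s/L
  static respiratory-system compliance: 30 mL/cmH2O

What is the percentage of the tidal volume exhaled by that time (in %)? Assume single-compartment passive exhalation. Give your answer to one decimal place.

τ = R × C = 13.5 × 30 mL/cmH2O = 13.5 × 0.030 L/cmH2O = 0.405 s.
Passive exhalation: V(t)/V₀ = e^(−t/τ) = e^(−0.65/0.405) = 0.2009.
Fraction exhaled = 1 − 0.2009 = 0.7991 → 79.91%.

79.9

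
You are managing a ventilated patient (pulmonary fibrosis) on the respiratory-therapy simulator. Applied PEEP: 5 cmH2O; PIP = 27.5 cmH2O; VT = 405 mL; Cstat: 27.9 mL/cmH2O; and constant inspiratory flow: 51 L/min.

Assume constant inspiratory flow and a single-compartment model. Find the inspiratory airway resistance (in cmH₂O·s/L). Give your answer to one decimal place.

9.4

Flow: 51 L/min ÷ 60 = 0.85 L/s.
Equation of motion (constant flow): PIP = Vt/C + R·V̇ + PEEP.
R·V̇ = PIP − Vt/C − PEEP = 27.5 − 405/27.9 − 5 = 27.5 − 14.516 − 5 = 7.984 cmH2O.
R = 7.984 / 0.85 = 9.393 cmH2O·s/L.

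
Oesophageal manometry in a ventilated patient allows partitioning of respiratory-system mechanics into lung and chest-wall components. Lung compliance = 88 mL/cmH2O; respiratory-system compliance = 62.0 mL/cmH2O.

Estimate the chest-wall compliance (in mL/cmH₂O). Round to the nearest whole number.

210

1/Ccw = 1/Crs − 1/CL.
1/Ccw = 1/62.0 − 1/88 = 0.004765.
Ccw = 209.86 mL/cmH2O.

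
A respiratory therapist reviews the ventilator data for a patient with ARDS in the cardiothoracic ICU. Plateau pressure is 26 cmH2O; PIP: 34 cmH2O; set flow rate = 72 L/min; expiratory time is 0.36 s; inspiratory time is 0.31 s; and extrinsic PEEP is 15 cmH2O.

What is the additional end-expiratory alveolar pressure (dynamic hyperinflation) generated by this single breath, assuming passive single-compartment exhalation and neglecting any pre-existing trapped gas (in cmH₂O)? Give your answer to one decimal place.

2.2

Flow: 72 L/min ÷ 60 = 1.2 L/s.
Vt = flow × Ti = 1.2 L/s × 0.31 s × 1000 mL/L = 372.0 mL.
R = (PIP − Pplat)/V̇ = (34 − 26) / 1.2 = 8.0/1.2 = 6.667 cmH2O·s/L.
C = Vt/(Pplat − PEEP) = 372.0 / (26 − 15) = 372.0/11.0 = 33.818 mL/cmH2O.
τ = R × C = 6.667 × 0.03382 L/cmH2O = 0.2255 s.
Fraction remaining = e^(−Te/τ) = e^(−0.36/0.2255) = 0.2026; trapped volume = 372.0 × 0.2026 = 75.367 mL.
Additional alveolar pressure from trapping ≈ V_trapped / C = 75.367 / 33.818 = 2.229 cmH2O.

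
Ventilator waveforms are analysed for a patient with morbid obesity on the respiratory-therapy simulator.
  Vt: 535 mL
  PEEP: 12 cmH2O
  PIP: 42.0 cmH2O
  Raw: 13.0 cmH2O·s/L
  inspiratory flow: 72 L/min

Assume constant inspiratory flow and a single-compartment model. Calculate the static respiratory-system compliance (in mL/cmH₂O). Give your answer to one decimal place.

37.2

Flow: 72 L/min ÷ 60 = 1.2 L/s.
Equation of motion (constant flow): PIP = Vt/C + R·V̇ + PEEP.
Vt/C = PIP − R·V̇ − PEEP = 42.0 − 13.0×1.2 − 12 = 42.0 − 15.6 − 12 = 14.4 cmH2O.
C = Vt / 14.4 = 535 / 14.4 = 37.153 mL/cmH2O.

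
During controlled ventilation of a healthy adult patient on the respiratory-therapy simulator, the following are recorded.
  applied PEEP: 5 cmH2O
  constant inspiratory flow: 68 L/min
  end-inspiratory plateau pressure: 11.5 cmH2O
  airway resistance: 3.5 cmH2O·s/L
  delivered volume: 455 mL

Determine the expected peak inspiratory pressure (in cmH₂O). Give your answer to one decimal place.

Flow: 68 L/min ÷ 60 = 1.1333 L/s.
PIP = Pplat + Raw × flow = 11.5 + 3.5 × 1.1333 = 11.5 + 3.967 = 15.467 cmH2O.

15.5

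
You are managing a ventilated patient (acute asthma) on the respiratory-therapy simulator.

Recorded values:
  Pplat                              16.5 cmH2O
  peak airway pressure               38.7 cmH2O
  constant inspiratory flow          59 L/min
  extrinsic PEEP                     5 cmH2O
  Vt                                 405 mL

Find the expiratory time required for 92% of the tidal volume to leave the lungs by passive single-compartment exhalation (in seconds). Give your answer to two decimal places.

2.01

Flow: 59 L/min ÷ 60 = 0.9833 L/s.
R = (PIP − Pplat)/V̇ = (38.7 − 16.5) / 0.9833 = 22.2/0.9833 = 22.577 cmH2O·s/L.
C = Vt/(Pplat − PEEP) = 405.0 / (16.5 − 5) = 405.0/11.5 = 35.217 mL/cmH2O.
τ = R × C = 22.577 × 0.03522 L/cmH2O = 0.7952 s.
t = −τ·ln(1 − 0.92) = −0.7952·ln(0.08) = 2.008 s.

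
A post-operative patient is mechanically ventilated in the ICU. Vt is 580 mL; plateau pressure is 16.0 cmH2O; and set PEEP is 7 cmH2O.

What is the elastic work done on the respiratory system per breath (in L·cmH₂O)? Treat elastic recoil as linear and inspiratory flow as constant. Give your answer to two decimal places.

2.61

Elastic work ≈ ½ × (Pplat − PEEP) × Vt = 0.5 × (16.0 − 7) × 0.580 L = 0.5 × 9.0 × 0.580 = 2.61 L·cmH2O.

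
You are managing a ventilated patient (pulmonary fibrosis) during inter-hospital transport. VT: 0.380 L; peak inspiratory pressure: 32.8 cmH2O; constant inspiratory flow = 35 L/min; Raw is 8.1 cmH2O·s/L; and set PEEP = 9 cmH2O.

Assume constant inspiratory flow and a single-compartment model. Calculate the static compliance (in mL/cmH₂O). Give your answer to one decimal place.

19.9

Flow: 35 L/min ÷ 60 = 0.5833 L/s.
Equation of motion (constant flow): PIP = Vt/C + R·V̇ + PEEP.
Vt/C = PIP − R·V̇ − PEEP = 32.8 − 8.1×0.5833 − 9 = 32.8 − 4.725 − 9 = 19.075 cmH2O.
C = Vt / 19.075 = 380 / 19.075 = 19.921 mL/cmH2O.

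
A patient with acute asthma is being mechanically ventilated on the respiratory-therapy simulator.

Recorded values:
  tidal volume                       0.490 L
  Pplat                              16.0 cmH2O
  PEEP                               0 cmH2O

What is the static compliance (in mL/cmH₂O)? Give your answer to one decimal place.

30.6

Cstat = Vt / (Pplat − PEEP) = 490 / (16.0 − 0) = 490 / 16.0 = 30.625 mL/cmH2O.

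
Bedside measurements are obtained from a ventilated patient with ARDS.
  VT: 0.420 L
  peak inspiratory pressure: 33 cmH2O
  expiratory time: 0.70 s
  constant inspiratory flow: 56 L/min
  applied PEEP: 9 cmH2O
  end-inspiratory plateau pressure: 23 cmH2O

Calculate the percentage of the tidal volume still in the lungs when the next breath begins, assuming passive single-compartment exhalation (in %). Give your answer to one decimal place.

11.3

Flow: 56 L/min ÷ 60 = 0.9333 L/s.
R = (PIP − Pplat)/V̇ = (33 − 23) / 0.9333 = 10.0/0.9333 = 10.715 cmH2O·s/L.
C = Vt/(Pplat − PEEP) = 420.0 / (23 − 9) = 420.0/14.0 = 30.0 mL/cmH2O.
τ = R × C = 10.715 × 0.03 L/cmH2O = 0.3215 s.
Fraction remaining at end-expiration = e^(−Te/τ) = e^(−0.70/0.3215) = 0.1133 → 11.33%.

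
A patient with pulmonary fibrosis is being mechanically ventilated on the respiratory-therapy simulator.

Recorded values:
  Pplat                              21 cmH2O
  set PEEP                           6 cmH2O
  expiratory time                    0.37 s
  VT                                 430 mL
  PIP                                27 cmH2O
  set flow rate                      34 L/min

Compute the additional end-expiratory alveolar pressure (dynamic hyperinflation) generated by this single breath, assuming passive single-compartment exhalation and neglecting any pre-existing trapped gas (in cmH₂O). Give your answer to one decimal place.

Flow: 34 L/min ÷ 60 = 0.5667 L/s.
R = (PIP − Pplat)/V̇ = (27 − 21) / 0.5667 = 6.0/0.5667 = 10.588 cmH2O·s/L.
C = Vt/(Pplat − PEEP) = 430.0 / (21 − 6) = 430.0/15.0 = 28.667 mL/cmH2O.
τ = R × C = 10.588 × 0.02867 L/cmH2O = 0.3036 s.
Fraction remaining = e^(−Te/τ) = e^(−0.37/0.3036) = 0.2956; trapped volume = 430.0 × 0.2956 = 127.11 mL.
Additional alveolar pressure from trapping ≈ V_trapped / C = 127.11 / 28.667 = 4.434 cmH2O.

4.4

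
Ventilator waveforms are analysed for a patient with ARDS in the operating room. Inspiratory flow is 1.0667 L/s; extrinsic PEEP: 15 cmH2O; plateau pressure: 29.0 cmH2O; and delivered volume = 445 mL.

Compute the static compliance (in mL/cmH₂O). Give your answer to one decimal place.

Cstat = Vt / (Pplat − PEEP) = 445 / (29.0 − 15) = 445 / 14.0 = 31.786 mL/cmH2O.

31.8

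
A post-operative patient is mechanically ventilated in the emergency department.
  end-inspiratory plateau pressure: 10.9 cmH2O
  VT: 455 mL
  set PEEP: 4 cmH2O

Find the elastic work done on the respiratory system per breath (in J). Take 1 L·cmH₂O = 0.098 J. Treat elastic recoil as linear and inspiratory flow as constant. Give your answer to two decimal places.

Elastic work ≈ ½ × (Pplat − PEEP) × Vt = 0.5 × (10.9 − 4) × 0.455 L = 0.5 × 6.9 × 0.455 = 1.57 L·cmH2O.
× 0.098 J/(L·cmH2O) → 0.1539 J.

0.15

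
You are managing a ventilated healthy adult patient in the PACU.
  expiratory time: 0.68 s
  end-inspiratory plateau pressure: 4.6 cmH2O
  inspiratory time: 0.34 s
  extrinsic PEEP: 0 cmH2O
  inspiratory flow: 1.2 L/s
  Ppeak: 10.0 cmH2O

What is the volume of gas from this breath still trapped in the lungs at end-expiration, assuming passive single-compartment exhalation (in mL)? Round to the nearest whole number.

74

Vt = flow × Ti = 1.2 L/s × 0.34 s × 1000 mL/L = 408.0 mL.
R = (PIP − Pplat)/V̇ = (10.0 − 4.6) / 1.2 = 5.4/1.2 = 4.5 cmH2O·s/L.
C = Vt/(Pplat − PEEP) = 408.0 / (4.6 − 0) = 408.0/4.6 = 88.696 mL/cmH2O.
τ = R × C = 4.5 × 0.0887 L/cmH2O = 0.3992 s.
Fraction remaining = e^(−Te/τ) = e^(−0.68/0.3992) = 0.1821.
Trapped volume = 408.0 × 0.1821 = 74.297 mL.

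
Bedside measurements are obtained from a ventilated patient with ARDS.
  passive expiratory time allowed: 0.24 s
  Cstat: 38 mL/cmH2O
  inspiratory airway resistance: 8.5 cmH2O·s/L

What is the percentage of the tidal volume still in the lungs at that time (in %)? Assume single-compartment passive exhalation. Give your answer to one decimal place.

τ = R × C = 8.5 × 38 mL/cmH2O = 8.5 × 0.038 L/cmH2O = 0.323 s.
Passive exhalation: V(t)/V₀ = e^(−t/τ) = e^(−0.24/0.323) = 0.4757.
Fraction remaining = 0.4757 → 47.57%.

47.6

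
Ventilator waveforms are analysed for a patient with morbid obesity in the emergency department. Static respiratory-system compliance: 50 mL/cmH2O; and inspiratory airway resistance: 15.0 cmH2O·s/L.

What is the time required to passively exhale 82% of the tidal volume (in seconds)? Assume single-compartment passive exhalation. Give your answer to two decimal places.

1.29

τ = R × C = 15.0 × 50 mL/cmH2O = 15.0 × 0.050 L/cmH2O = 0.75 s.
Exhaled fraction f = 1 − e^(−t/τ) → t = −τ·ln(1 − f) = −0.75·ln(0.18) = 1.286 s.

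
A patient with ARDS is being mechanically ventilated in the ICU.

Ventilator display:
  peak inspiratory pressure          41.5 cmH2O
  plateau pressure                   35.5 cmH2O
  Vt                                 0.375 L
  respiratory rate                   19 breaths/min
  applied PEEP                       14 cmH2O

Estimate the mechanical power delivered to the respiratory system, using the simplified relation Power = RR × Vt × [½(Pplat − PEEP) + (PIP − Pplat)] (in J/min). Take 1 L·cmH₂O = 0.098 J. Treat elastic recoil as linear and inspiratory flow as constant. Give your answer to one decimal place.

Per-breath work = Vt × [½(Pplat−PEEP) + (PIP−Pplat)] = 0.375 × [0.5×21.5 + 6.0] = 0.375 × 16.75 = 6.281 L·cmH2O.
Power = 19 × 6.281 = 119.34 L·cmH2O/min.
× 0.098 J/(L·cmH2O) → 11.695 J/min.

11.7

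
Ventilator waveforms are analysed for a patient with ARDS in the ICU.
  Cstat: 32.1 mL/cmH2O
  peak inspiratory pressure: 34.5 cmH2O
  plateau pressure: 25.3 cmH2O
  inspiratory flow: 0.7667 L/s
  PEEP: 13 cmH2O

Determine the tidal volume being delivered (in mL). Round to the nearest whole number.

Vt = Cstat × (Pplat − PEEP) = 32.1 × (25.3 − 13) = 32.1 × 12.3 = 394.83 mL.

395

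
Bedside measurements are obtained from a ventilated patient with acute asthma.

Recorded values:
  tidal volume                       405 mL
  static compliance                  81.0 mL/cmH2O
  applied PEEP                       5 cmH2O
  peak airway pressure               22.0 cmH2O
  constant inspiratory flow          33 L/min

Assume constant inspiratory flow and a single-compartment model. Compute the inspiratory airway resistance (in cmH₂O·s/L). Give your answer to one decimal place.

21.8

Flow: 33 L/min ÷ 60 = 0.55 L/s.
Equation of motion (constant flow): PIP = Vt/C + R·V̇ + PEEP.
R·V̇ = PIP − Vt/C − PEEP = 22.0 − 405/81.0 − 5 = 22.0 − 5.0 − 5 = 12.0 cmH2O.
R = 12.0 / 0.55 = 21.818 cmH2O·s/L.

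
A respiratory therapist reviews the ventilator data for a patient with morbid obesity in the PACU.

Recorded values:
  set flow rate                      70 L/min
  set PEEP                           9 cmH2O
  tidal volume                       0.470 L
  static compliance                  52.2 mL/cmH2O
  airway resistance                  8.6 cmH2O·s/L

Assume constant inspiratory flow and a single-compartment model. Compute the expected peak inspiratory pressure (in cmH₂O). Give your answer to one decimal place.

28.0

Flow: 70 L/min ÷ 60 = 1.1667 L/s.
Equation of motion (constant flow): PIP = Vt/C + R·V̇ + PEEP.
PIP = 470/52.2 + 8.6×1.1667 + 9 = 9.004 + 10.034 + 9 = 28.038 cmH2O.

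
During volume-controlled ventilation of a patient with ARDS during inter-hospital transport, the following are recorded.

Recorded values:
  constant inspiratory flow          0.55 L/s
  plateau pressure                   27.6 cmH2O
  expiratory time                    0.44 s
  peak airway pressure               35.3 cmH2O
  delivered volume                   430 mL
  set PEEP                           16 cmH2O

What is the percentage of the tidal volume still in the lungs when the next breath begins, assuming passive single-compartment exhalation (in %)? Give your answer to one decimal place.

42.8

R = (PIP − Pplat)/V̇ = (35.3 − 27.6) / 0.55 = 7.7/0.55 = 14.0 cmH2O·s/L.
C = Vt/(Pplat − PEEP) = 430.0 / (27.6 − 16) = 430.0/11.6 = 37.069 mL/cmH2O.
τ = R × C = 14.0 × 0.03707 L/cmH2O = 0.519 s.
Fraction remaining at end-expiration = e^(−Te/τ) = e^(−0.44/0.519) = 0.4284 → 42.84%.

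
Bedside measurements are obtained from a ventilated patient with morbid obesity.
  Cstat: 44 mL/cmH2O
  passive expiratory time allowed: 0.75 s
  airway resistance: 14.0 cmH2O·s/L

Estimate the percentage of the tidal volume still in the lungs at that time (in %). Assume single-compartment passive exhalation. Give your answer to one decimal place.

29.6

τ = R × C = 14.0 × 44 mL/cmH2O = 14.0 × 0.044 L/cmH2O = 0.616 s.
Passive exhalation: V(t)/V₀ = e^(−t/τ) = e^(−0.75/0.616) = 0.296.
Fraction remaining = 0.296 → 29.6%.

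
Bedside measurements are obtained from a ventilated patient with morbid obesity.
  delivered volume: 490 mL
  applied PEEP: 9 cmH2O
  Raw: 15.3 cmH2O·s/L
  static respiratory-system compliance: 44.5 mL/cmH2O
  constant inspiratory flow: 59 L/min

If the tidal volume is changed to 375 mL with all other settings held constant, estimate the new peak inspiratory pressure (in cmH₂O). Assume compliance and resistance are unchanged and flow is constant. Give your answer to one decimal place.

Flow: 59 L/min ÷ 60 = 0.9833 L/s.
PIP = Vt/C + R·V̇ + PEEP (constant-flow equation of motion).
Only the elastic term changes: ΔPIP = ΔVt / C = (375 − 490) / 44.5 = -2.584 cmH2O.
Original PIP = 490/44.5 + 15.3×0.9833 + 9 = 35.056 cmH2O; new PIP = 35.056 + (-2.584) = 32.472 cmH2O.

32.5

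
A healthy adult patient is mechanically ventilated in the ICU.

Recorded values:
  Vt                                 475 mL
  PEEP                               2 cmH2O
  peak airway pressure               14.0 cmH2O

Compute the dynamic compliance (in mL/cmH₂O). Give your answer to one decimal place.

39.6

Dynamic compliance = Vt / (PIP − PEEP) = 475 / (14.0 − 2) = 475 / 12.0 = 39.583 mL/cmH2O.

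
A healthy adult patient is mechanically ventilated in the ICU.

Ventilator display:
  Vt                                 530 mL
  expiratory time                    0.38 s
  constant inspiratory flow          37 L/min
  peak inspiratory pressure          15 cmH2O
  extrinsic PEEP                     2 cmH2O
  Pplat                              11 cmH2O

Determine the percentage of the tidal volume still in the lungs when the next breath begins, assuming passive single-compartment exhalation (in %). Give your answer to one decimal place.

Flow: 37 L/min ÷ 60 = 0.6167 L/s.
R = (PIP − Pplat)/V̇ = (15 − 11) / 0.6167 = 4.0/0.6167 = 6.486 cmH2O·s/L.
C = Vt/(Pplat − PEEP) = 530.0 / (11 − 2) = 530.0/9.0 = 58.889 mL/cmH2O.
τ = R × C = 6.486 × 0.05889 L/cmH2O = 0.382 s.
Fraction remaining at end-expiration = e^(−Te/τ) = e^(−0.38/0.382) = 0.3698 → 36.98%.

37.0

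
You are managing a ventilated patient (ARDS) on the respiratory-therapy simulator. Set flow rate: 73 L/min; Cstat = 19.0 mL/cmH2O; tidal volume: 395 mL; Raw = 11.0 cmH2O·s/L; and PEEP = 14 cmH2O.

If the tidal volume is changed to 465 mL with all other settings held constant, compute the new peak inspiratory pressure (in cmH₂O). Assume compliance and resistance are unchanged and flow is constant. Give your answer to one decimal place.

Flow: 73 L/min ÷ 60 = 1.2167 L/s.
PIP = Vt/C + R·V̇ + PEEP (constant-flow equation of motion).
Only the elastic term changes: ΔPIP = ΔVt / C = (465 − 395) / 19.0 = 3.684 cmH2O.
Original PIP = 395/19.0 + 11.0×1.2167 + 14 = 48.173 cmH2O; new PIP = 48.173 + (3.684) = 51.857 cmH2O.

51.9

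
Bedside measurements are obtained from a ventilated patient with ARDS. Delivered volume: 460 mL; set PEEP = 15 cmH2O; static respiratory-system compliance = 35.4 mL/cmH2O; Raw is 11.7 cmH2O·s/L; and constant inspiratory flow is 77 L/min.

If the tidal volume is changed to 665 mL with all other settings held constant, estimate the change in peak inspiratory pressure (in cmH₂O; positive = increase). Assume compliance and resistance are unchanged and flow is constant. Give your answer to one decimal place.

PIP = Vt/C + R·V̇ + PEEP (constant-flow equation of motion).
Only the elastic term changes: ΔPIP = ΔVt / C = (665 − 460) / 35.4 = 5.791 cmH2O.

5.8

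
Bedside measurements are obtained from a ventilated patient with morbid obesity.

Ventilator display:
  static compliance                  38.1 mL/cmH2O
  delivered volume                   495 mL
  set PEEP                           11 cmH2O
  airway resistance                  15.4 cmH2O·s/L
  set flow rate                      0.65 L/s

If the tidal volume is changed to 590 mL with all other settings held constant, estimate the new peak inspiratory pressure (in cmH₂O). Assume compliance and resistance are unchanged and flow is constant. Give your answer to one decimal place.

36.5

PIP = Vt/C + R·V̇ + PEEP (constant-flow equation of motion).
Only the elastic term changes: ΔPIP = ΔVt / C = (590 − 495) / 38.1 = 2.493 cmH2O.
Original PIP = 495/38.1 + 15.4×0.65 + 11 = 34.002 cmH2O; new PIP = 34.002 + (2.493) = 36.495 cmH2O.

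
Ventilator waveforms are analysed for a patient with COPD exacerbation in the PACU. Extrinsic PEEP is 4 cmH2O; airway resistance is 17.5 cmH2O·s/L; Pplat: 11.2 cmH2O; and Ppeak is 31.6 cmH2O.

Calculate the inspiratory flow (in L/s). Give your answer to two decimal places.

flow = (PIP − Pplat) / Raw = 20.4 / 17.5 = 1.166 L/s.

1.17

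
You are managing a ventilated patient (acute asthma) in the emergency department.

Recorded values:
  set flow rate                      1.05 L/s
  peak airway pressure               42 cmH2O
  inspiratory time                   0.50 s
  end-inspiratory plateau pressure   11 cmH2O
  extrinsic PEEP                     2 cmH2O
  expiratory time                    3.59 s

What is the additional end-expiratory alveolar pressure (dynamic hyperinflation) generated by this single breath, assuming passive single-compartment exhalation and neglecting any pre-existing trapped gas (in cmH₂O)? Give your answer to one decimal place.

1.1

Vt = flow × Ti = 1.05 L/s × 0.50 s × 1000 mL/L = 525.0 mL.
R = (PIP − Pplat)/V̇ = (42 − 11) / 1.05 = 31.0/1.05 = 29.524 cmH2O·s/L.
C = Vt/(Pplat − PEEP) = 525.0 / (11 − 2) = 525.0/9.0 = 58.333 mL/cmH2O.
τ = R × C = 29.524 × 0.05833 L/cmH2O = 1.722 s.
Fraction remaining = e^(−Te/τ) = e^(−3.59/1.722) = 0.1243; trapped volume = 525.0 × 0.1243 = 65.258 mL.
Additional alveolar pressure from trapping ≈ V_trapped / C = 65.258 / 58.333 = 1.119 cmH2O.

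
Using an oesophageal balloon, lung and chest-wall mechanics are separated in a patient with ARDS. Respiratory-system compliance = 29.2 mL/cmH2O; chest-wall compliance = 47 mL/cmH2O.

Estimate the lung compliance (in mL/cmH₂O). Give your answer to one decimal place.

1/CL = 1/Crs − 1/Ccw.
1/CL = 1/29.2 − 1/47 = 0.01297.
CL = 77.101 mL/cmH2O.

77.1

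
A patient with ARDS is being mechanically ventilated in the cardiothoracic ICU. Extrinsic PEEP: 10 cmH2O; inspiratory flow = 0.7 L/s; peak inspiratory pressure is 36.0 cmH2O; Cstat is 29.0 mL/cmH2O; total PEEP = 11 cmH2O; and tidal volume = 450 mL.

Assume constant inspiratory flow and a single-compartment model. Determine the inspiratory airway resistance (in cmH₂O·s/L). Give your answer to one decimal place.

Total PEEP = 11 cmH2O (set 10 + intrinsic 1); this is the baseline alveolar pressure.
Equation of motion (constant flow): PIP = Vt/C + R·V̇ + PEEP.
R·V̇ = PIP − Vt/C − PEEP = 36.0 − 450/29.0 − 11 = 36.0 − 15.517 − 11 = 9.483 cmH2O.
R = 9.483 / 0.7 = 13.547 cmH2O·s/L.

13.5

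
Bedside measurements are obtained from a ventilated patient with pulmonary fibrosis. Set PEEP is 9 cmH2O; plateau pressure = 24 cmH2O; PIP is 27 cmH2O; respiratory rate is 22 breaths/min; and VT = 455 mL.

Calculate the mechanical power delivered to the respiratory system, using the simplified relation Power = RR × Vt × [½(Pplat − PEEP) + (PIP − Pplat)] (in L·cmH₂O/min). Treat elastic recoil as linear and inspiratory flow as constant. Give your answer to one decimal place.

Per-breath work = Vt × [½(Pplat−PEEP) + (PIP−Pplat)] = 0.455 × [0.5×15.0 + 3.0] = 0.455 × 10.5 = 4.778 L·cmH2O.
Power = 22 × 4.778 = 105.12 L·cmH2O/min.

105.1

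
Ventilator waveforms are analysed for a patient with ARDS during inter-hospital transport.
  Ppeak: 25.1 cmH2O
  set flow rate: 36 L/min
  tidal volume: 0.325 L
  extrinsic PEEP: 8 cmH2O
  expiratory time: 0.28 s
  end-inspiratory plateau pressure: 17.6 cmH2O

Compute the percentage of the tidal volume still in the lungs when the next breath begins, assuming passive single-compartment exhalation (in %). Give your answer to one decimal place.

51.6

Flow: 36 L/min ÷ 60 = 0.6 L/s.
R = (PIP − Pplat)/V̇ = (25.1 − 17.6) / 0.6 = 7.5/0.6 = 12.5 cmH2O·s/L.
C = Vt/(Pplat − PEEP) = 325.0 / (17.6 − 8) = 325.0/9.6 = 33.854 mL/cmH2O.
τ = R × C = 12.5 × 0.03385 L/cmH2O = 0.4231 s.
Fraction remaining at end-expiration = e^(−Te/τ) = e^(−0.28/0.4231) = 0.5159 → 51.59%.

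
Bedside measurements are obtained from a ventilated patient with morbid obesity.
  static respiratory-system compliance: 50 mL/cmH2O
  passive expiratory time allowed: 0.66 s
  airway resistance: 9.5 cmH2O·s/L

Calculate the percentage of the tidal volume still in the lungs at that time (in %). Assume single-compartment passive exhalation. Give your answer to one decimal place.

24.9

τ = R × C = 9.5 × 50 mL/cmH2O = 9.5 × 0.050 L/cmH2O = 0.475 s.
Passive exhalation: V(t)/V₀ = e^(−t/τ) = e^(−0.66/0.475) = 0.2492.
Fraction remaining = 0.2492 → 24.92%.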